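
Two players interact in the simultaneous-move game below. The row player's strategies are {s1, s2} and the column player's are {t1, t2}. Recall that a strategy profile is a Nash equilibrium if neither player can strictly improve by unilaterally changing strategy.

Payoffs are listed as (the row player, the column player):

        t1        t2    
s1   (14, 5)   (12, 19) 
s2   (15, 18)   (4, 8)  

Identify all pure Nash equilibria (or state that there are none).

(s1, t1): the row player prefers s2 (15 > 14); the column player prefers t2 (19 > 5) — not an equilibrium.
(s1, t2): the row player gets 12 ≥ 4 from s2, and the column player gets 19 ≥ 5 from t1 — Nash equilibrium.
(s2, t1): the row player gets 15 ≥ 14 from s1, and the column player gets 18 ≥ 8 from t2 — Nash equilibrium.
(s2, t2): the row player prefers s1 (12 > 4); the column player prefers t1 (18 > 8) — not an equilibrium.

(s1, t2) and (s2, t1)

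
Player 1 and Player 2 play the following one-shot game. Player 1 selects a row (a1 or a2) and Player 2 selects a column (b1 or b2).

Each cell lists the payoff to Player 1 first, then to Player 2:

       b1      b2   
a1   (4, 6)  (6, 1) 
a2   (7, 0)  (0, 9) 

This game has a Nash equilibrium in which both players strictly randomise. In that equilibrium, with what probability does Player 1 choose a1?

Let x be the probability that Player 1 plays a1. In a completely mixed equilibrium, Player 2 must be indifferent between b1 and b2.
Player 2's expected payoff from b1 is 6x; from b2 it is x + 9(1−x).
Setting these equal: 6x = −8x + 9, so x = 9/14.

9/14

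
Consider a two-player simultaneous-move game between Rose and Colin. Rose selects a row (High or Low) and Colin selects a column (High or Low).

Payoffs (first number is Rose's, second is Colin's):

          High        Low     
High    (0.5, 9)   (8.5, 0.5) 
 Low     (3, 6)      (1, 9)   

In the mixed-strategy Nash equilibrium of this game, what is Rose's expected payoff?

5/2

First find q, the probability Colin plays High, from Rose's indifference between High and Low: 0.5q + 8.5(1−q) = 3q + (1−q), giving q = 3/4.
Since Rose is indifferent in equilibrium, Rose's expected payoff equals the payoff from either row against (3/4, 1/4). Using High: 0.5(3/4) + 8.5(1/4) = 5/2.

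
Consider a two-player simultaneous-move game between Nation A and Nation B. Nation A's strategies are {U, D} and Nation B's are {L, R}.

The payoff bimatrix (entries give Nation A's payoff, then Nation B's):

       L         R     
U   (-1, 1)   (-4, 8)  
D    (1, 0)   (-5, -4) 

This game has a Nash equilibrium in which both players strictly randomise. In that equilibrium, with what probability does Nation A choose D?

7/11

Let r be the probability that Nation A plays U. In a completely mixed equilibrium, Nation B must be indifferent between L and R.
Nation B's expected payoff from L is r; from R it is 8r − 4(1−r).
Setting these equal: r = 12r − 4, so r = 4/11.
Therefore Nation A plays D with probability 1 − 4/11 = 7/11.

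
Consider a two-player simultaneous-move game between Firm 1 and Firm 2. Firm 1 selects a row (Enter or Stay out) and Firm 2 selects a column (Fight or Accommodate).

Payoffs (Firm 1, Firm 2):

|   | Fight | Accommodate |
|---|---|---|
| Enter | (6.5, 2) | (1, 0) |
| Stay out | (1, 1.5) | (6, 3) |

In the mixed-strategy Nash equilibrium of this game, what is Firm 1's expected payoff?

76/21

First find q, the probability Firm 2 plays Fight, from Firm 1's indifference between Enter and Stay out: 6.5q + (1−q) = q + 6(1−q), giving q = 10/21.
Since Firm 1 is indifferent in equilibrium, Firm 1's expected payoff equals the payoff from either row against (10/21, 11/21). Using Enter: 6.5(10/21) + (11/21) = 76/21.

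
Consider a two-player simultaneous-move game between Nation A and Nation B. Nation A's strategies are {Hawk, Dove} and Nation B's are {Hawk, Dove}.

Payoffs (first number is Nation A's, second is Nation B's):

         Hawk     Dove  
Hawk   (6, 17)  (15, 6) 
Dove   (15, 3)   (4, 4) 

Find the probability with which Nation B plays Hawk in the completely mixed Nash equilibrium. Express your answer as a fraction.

Let y be the probability that Nation B plays Hawk. In a completely mixed equilibrium, Nation A must be indifferent between Hawk and Dove.
Nation A's expected payoff from Hawk is 6y + 15(1−y); from Dove it is 15y + 4(1−y).
Setting these equal: −9y + 15 = 11y + 4, so y = 11/20.

11/20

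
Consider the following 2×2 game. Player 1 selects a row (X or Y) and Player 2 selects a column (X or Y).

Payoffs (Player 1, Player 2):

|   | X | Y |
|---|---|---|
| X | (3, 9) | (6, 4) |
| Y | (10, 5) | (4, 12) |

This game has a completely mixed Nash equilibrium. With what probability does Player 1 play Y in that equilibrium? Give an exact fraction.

Let x be the probability that Player 1 plays X. In a completely mixed equilibrium, Player 2 must be indifferent between X and Y.
Player 2's expected payoff from X is 9x + 5(1−x); from Y it is 4x + 12(1−x).
Setting these equal: 4x + 5 = −8x + 12, so x = 7/12.
Therefore Player 1 plays Y with probability 1 − 7/12 = 5/12.

5/12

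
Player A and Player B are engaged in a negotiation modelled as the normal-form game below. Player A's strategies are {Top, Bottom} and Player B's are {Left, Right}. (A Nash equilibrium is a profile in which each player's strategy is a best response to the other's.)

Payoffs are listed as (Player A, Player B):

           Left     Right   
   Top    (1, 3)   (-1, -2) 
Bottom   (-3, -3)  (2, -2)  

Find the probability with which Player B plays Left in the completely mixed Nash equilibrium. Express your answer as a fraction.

Let c be the probability that Player B plays Left. In a completely mixed equilibrium, Player A must be indifferent between Top and Bottom.
Player A's expected payoff from Top is c − (1−c); from Bottom it is −3c + 2(1−c).
Setting these equal: 2c − 1 = −5c + 2, so c = 3/7.

3/7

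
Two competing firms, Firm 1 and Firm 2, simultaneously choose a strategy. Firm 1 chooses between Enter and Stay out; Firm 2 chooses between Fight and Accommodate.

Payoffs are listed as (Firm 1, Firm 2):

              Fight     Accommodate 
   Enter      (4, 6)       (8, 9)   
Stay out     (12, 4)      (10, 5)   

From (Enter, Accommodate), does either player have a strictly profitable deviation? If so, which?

Firm 1 at (Enter, Accommodate) earns 8; deviating to Stay out yields 10 — a strict improvement.
Firm 2 earns 9; deviating to Fight yields 6 — not better.
Only Firm 1 has a strictly profitable deviation.

Firm 1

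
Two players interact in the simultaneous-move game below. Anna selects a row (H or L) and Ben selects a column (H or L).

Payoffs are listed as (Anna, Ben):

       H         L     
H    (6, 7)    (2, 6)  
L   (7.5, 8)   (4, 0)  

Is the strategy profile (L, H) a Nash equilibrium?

At (L, H), Anna earns 7.5; switching to H would give 6, so Anna has no profitable deviation.
Ben earns 8; switching to L would give 0, so Ben has no profitable deviation.
Neither player can gain by a unilateral deviation, so this profile is a Nash equilibrium.

Yes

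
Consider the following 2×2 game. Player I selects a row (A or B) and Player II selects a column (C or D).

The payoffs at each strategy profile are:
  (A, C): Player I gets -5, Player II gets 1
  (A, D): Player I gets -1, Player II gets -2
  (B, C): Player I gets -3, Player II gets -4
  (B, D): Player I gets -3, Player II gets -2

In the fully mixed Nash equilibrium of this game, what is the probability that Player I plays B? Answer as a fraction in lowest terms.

3/5

Let p be the probability that Player I plays A. In a completely mixed equilibrium, Player II must be indifferent between C and D.
Player II's expected payoff from C is p − 4(1−p); from D it is −2p − 2(1−p).
Setting these equal: 5p − 4 = -2, so p = 2/5.
Therefore Player I plays B with probability 1 − 2/5 = 3/5.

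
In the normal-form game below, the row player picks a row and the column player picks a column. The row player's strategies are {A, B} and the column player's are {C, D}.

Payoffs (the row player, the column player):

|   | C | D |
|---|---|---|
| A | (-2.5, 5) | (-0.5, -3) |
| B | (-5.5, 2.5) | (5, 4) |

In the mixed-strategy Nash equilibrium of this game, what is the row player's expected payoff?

First find y, the probability the column player plays C, from the row player's indifference between A and B: −2.5y − 0.5(1−y) = −5.5y + 5(1−y), giving y = 11/17.
Since the row player is indifferent in equilibrium, the row player's expected payoff equals the payoff from either row against (11/17, 6/17). Using A: −2.5(11/17) − 0.5(6/17) = -61/34.

-61/34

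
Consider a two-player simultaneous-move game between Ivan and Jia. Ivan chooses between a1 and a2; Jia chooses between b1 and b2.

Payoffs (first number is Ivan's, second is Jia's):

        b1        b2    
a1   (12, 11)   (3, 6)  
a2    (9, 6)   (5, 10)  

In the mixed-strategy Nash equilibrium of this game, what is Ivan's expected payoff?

33/5

First find q, the probability Jia plays b1, from Ivan's indifference between a1 and a2: 12q + 3(1−q) = 9q + 5(1−q), giving q = 2/5.
Since Ivan is indifferent in equilibrium, Ivan's expected payoff equals the payoff from either row against (2/5, 3/5). Using a1: 12(2/5) + 3(3/5) = 33/5.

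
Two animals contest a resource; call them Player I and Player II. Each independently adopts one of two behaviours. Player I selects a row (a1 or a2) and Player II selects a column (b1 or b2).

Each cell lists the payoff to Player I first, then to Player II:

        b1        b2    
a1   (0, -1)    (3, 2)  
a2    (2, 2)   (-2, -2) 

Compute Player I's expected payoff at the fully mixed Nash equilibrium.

First find q, the probability Player II plays b1, from Player I's indifference between a1 and a2: 3(1−q) = 2q − 2(1−q), giving q = 5/7.
Since Player I is indifferent in equilibrium, Player I's expected payoff equals the payoff from either row against (5/7, 2/7). Using a1: 3(2/7) = 6/7.

6/7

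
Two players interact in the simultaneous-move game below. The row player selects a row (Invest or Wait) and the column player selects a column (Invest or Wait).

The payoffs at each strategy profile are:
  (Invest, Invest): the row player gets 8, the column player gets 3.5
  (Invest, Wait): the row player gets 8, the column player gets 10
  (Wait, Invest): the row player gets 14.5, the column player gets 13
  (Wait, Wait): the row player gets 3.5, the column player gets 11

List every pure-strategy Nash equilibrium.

(Invest, Invest): the row player prefers Wait (14.5 > 8); the column player prefers Wait (10 > 3.5) — not an equilibrium.
(Invest, Wait): the row player gets 8 ≥ 3.5 from Wait, and the column player gets 10 ≥ 3.5 from Invest — Nash equilibrium.
(Wait, Invest): the row player gets 14.5 ≥ 8 from Invest, and the column player gets 13 ≥ 11 from Wait — Nash equilibrium.
(Wait, Wait): the row player prefers Invest (8 > 3.5); the column player prefers Invest (13 > 11) — not an equilibrium.

(Invest, Wait) and (Wait, Invest)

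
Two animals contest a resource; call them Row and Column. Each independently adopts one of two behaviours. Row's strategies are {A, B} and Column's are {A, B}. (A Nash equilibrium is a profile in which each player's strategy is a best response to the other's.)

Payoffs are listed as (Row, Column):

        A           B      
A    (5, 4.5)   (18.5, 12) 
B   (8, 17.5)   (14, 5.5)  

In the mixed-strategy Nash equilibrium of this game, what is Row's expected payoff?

First find q, the probability Column plays A, from Row's indifference between A and B: 5q + 18.5(1−q) = 8q + 14(1−q), giving q = 3/5.
Since Row is indifferent in equilibrium, Row's expected payoff equals the payoff from either row against (3/5, 2/5). Using A: 5(3/5) + 18.5(2/5) = 52/5.

52/5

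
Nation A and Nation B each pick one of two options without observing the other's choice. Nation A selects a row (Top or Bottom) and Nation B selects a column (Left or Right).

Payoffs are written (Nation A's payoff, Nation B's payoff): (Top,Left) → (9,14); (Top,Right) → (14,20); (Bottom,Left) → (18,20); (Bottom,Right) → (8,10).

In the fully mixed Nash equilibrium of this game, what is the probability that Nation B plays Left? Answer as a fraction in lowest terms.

2/5

Let q be the probability that Nation B plays Left. In a completely mixed equilibrium, Nation A must be indifferent between Top and Bottom.
Nation A's expected payoff from Top is 9q + 14(1−q); from Bottom it is 18q + 8(1−q).
Setting these equal: −5q + 14 = 10q + 8, so q = 2/5.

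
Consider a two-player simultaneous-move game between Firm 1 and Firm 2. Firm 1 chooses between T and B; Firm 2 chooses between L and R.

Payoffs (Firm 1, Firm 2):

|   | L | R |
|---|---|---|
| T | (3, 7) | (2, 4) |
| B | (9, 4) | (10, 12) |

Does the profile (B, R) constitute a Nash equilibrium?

At (B, R), Firm 1 earns 10; switching to T would give 2, so Firm 1 has no profitable deviation.
Firm 2 earns 12; switching to L would give 4, so Firm 2 has no profitable deviation.
Neither player can gain by a unilateral deviation, so this profile is a Nash equilibrium.

Yes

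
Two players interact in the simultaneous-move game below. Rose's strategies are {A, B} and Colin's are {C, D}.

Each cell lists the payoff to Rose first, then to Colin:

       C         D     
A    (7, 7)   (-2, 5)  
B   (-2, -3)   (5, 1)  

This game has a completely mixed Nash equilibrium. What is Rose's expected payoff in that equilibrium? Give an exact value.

First find q, the probability Colin plays C, from Rose's indifference between A and B: 7q − 2(1−q) = −2q + 5(1−q), giving q = 7/16.
Since Rose is indifferent in equilibrium, Rose's expected payoff equals the payoff from either row against (7/16, 9/16). Using A: 7(7/16) − 2(9/16) = 31/16.

31/16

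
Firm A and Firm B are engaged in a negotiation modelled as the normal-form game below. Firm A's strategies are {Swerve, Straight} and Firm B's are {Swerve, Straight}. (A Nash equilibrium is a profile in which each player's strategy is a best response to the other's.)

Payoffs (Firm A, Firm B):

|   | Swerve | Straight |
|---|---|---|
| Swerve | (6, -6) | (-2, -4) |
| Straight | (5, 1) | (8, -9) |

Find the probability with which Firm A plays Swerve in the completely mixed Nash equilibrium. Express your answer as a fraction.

Let r be the probability that Firm A plays Swerve. In a completely mixed equilibrium, Firm B must be indifferent between Swerve and Straight.
Firm B's expected payoff from Swerve is −6r + (1−r); from Straight it is −4r − 9(1−r).
Setting these equal: −7r + 1 = 5r − 9, so r = 5/6.

5/6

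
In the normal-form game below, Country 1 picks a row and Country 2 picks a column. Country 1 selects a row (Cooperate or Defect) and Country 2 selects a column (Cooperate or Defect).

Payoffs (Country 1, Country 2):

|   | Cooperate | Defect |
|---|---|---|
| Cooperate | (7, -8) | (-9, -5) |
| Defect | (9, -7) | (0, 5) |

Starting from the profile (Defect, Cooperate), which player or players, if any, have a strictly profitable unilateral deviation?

Country 1 at (Defect, Cooperate) earns 9; deviating to Cooperate yields 7 — not better.
Country 2 earns -7; deviating to Defect yields 5 — a strict improvement.
Only Country 2 has a strictly profitable deviation.

Country 2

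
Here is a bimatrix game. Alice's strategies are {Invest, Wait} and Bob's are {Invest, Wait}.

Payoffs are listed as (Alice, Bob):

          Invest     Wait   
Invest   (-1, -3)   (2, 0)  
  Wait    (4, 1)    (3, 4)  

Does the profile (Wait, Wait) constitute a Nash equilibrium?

At (Wait, Wait), Alice earns 3; switching to Invest would give 2, so Alice has no profitable deviation.
Bob earns 4; switching to Invest would give 1, so Bob has no profitable deviation.
Neither player can gain by a unilateral deviation, so this profile is a Nash equilibrium.

Yes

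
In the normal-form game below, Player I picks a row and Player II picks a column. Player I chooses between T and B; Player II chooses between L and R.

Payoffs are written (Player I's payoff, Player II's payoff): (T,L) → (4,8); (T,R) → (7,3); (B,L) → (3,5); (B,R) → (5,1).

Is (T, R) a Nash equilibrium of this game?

At (T, R), Player I earns 7; switching to B would give 5, so Player I has no profitable deviation.
Player II earns 3; switching to L would give 8, so Player II would deviate.
Since at least one player can profitably deviate, this is not a Nash equilibrium.

No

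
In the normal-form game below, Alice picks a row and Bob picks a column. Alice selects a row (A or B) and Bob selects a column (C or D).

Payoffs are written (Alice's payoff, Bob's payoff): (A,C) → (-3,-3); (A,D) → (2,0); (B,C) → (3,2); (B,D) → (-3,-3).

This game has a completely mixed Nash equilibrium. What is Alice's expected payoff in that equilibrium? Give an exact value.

First find y, the probability Bob plays C, from Alice's indifference between A and B: −3y + 2(1−y) = 3y − 3(1−y), giving y = 5/11.
Since Alice is indifferent in equilibrium, Alice's expected payoff equals the payoff from either row against (5/11, 6/11). Using A: −3(5/11) + 2(6/11) = -3/11.

-3/11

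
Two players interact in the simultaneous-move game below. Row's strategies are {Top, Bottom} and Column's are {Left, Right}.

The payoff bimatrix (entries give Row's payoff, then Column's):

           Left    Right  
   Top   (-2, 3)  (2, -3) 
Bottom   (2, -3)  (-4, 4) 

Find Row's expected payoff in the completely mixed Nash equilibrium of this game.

First find q, the probability Column plays Left, from Row's indifference between Top and Bottom: −2q + 2(1−q) = 2q − 4(1−q), giving q = 3/5.
Since Row is indifferent in equilibrium, Row's expected payoff equals the payoff from either row against (3/5, 2/5). Using Top: −2(3/5) + 2(2/5) = -2/5.

-2/5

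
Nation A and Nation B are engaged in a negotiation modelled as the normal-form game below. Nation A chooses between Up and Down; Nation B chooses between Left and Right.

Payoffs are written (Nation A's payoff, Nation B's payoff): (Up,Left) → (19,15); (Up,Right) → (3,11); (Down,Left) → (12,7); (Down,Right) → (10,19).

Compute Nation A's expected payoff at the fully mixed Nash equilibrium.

First find q, the probability Nation B plays Left, from Nation A's indifference between Up and Down: 19q + 3(1−q) = 12q + 10(1−q), giving q = 1/2.
Since Nation A is indifferent in equilibrium, Nation A's expected payoff equals the payoff from either row against (1/2, 1/2). Using Up: 19(1/2) + 3(1/2) = 11.

11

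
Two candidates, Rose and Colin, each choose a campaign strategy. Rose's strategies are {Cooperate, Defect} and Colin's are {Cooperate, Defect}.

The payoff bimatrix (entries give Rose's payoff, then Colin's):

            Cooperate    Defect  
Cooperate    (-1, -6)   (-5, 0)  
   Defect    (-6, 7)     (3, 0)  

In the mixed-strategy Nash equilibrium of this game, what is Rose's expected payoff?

-33/13

First find y, the probability Colin plays Cooperate, from Rose's indifference between Cooperate and Defect: −y − 5(1−y) = −6y + 3(1−y), giving y = 8/13.
Since Rose is indifferent in equilibrium, Rose's expected payoff equals the payoff from either row against (8/13, 5/13). Using Cooperate: −(8/13) − 5(5/13) = -33/13.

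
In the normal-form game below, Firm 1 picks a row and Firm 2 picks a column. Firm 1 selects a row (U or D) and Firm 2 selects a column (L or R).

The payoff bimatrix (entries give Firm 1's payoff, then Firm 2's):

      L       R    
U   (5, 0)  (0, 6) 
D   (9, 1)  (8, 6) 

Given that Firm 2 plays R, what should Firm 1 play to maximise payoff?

Against R, Firm 1 earns 0 from U and 8 from D.
So D is the best response.

D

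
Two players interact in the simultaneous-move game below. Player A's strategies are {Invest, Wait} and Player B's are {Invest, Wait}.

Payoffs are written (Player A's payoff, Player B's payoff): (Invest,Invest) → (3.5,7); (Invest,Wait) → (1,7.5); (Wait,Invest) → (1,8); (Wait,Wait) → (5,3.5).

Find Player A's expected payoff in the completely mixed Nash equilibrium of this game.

33/13

First find q, the probability Player B plays Invest, from Player A's indifference between Invest and Wait: 3.5q + (1−q) = q + 5(1−q), giving q = 8/13.
Since Player A is indifferent in equilibrium, Player A's expected payoff equals the payoff from either row against (8/13, 5/13). Using Invest: 3.5(8/13) + (5/13) = 33/13.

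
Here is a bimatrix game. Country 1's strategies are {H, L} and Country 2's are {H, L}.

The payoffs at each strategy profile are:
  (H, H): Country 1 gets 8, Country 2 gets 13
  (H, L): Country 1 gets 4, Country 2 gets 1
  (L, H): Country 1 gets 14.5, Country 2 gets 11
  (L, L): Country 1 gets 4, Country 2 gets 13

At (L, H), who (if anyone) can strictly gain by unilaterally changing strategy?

Country 2

Country 1 at (L, H) earns 14.5; deviating to H yields 8 — not better.
Country 2 earns 11; deviating to L yields 13 — a strict improvement.
Only Country 2 has a strictly profitable deviation.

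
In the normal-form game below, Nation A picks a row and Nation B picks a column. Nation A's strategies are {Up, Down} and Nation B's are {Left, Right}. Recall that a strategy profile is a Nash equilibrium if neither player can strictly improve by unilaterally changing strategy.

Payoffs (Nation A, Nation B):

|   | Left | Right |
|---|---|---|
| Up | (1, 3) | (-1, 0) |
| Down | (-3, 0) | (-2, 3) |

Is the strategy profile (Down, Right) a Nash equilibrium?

At (Down, Right), Nation A earns -2; switching to Up would give -1, so Nation A would deviate.
Nation B earns 3; switching to Left would give 0, so Nation B has no profitable deviation.
Since at least one player can profitably deviate, this is not a Nash equilibrium.

No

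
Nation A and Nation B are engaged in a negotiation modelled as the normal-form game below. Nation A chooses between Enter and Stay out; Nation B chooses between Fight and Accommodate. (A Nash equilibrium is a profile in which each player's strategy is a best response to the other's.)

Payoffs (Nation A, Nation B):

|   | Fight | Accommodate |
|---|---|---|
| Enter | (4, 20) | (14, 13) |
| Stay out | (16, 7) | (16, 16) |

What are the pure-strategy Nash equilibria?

(Stay out, Accommodate)

(Enter, Fight): Nation A prefers Stay out (16 > 4) — not an equilibrium.
(Enter, Accommodate): Nation A prefers Stay out (16 > 14); Nation B prefers Fight (20 > 13) — not an equilibrium.
(Stay out, Fight): Nation B prefers Accommodate (16 > 7) — not an equilibrium.
(Stay out, Accommodate): Nation A gets 16 ≥ 14 from Enter, and Nation B gets 16 ≥ 7 from Fight — Nash equilibrium.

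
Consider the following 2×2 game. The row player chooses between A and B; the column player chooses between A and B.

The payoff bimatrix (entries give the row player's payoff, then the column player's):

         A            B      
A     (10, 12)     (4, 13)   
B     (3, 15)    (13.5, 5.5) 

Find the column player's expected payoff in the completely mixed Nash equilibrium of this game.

86/7

First find x, the probability the row player plays A, from the column player's indifference between A and B: 12x + 15(1−x) = 13x + 5.5(1−x), giving x = 19/21.
Since the column player is indifferent in equilibrium, the column player's expected payoff equals the payoff from either column against (19/21, 2/21). Using A: 12(19/21) + 15(2/21) = 86/7.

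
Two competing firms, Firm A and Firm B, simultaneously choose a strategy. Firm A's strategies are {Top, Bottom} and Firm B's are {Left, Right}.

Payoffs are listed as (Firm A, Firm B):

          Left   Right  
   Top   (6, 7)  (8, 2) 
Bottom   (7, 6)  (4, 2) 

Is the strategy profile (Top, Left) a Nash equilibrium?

No

At (Top, Left), Firm A earns 6; switching to Bottom would give 7, so Firm A would deviate.
Firm B earns 7; switching to Right would give 2, so Firm B has no profitable deviation.
Since at least one player can profitably deviate, this is not a Nash equilibrium.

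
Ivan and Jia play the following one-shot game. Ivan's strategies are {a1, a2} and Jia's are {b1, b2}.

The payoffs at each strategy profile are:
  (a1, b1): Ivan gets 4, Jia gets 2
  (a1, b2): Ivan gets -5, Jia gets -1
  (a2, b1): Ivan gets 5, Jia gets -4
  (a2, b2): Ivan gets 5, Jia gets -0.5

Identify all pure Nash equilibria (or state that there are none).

(a2, b2)

(a1, b1): Ivan prefers a2 (5 > 4) — not an equilibrium.
(a1, b2): Ivan prefers a2 (5 > -5); Jia prefers b1 (2 > -1) — not an equilibrium.
(a2, b1): Jia prefers b2 (-0.5 > -4) — not an equilibrium.
(a2, b2): Ivan gets 5 ≥ -5 from a1, and Jia gets -0.5 ≥ -4 from b1 — Nash equilibrium.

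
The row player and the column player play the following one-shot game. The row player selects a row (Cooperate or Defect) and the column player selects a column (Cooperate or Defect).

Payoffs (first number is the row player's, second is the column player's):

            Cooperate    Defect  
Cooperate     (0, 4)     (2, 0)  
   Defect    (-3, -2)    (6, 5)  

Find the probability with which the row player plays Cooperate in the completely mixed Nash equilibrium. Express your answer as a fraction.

Let p be the probability that the row player plays Cooperate. In a completely mixed equilibrium, the column player must be indifferent between Cooperate and Defect.
The column player's expected payoff from Cooperate is 4p − 2(1−p); from Defect it is 5(1−p).
Setting these equal: 6p − 2 = −5p + 5, so p = 7/11.

7/11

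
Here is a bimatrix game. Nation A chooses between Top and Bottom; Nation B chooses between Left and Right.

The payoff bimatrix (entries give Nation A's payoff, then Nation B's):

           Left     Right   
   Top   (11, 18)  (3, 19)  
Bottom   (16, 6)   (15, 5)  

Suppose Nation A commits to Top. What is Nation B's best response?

Right

Against Top, Nation B earns 18 from Left and 19 from Right.
So Right is the best response.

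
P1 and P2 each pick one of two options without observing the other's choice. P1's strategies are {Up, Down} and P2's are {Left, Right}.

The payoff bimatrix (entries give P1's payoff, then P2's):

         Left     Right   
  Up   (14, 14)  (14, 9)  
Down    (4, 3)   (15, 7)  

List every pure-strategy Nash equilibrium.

(Up, Left): P1 gets 14 ≥ 4 from Down, and P2 gets 14 ≥ 9 from Right — Nash equilibrium.
(Up, Right): P1 prefers Down (15 > 14); P2 prefers Left (14 > 9) — not an equilibrium.
(Down, Left): P1 prefers Up (14 > 4); P2 prefers Right (7 > 3) — not an equilibrium.
(Down, Right): P1 gets 15 ≥ 14 from Up, and P2 gets 7 ≥ 3 from Left — Nash equilibrium.

(Up, Left) and (Down, Right)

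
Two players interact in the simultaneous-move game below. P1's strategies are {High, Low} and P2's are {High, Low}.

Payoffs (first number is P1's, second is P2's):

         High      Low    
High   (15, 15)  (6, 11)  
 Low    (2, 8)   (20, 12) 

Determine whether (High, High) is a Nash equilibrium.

At (High, High), P1 earns 15; switching to Low would give 2, so P1 has no profitable deviation.
P2 earns 15; switching to Low would give 11, so P2 has no profitable deviation.
Neither player can gain by a unilateral deviation, so this profile is a Nash equilibrium.

Yes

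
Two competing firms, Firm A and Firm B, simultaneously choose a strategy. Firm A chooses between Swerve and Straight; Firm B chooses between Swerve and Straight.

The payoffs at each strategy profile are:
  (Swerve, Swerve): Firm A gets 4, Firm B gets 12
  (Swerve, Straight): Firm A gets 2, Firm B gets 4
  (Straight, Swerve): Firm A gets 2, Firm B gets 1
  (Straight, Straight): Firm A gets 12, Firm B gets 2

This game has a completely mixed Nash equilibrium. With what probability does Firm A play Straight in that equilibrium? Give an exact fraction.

8/9

Let r be the probability that Firm A plays Swerve. In a completely mixed equilibrium, Firm B must be indifferent between Swerve and Straight.
Firm B's expected payoff from Swerve is 12r + (1−r); from Straight it is 4r + 2(1−r).
Setting these equal: 11r + 1 = 2r + 2, so r = 1/9.
Therefore Firm A plays Straight with probability 1 − 1/9 = 8/9.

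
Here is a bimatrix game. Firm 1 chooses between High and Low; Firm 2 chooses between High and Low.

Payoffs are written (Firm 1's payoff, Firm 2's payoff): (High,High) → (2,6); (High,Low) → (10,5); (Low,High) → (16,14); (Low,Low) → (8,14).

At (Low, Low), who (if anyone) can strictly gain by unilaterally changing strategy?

Firm 1 at (Low, Low) earns 8; deviating to High yields 10 — a strict improvement.
Firm 2 earns 14; deviating to High yields 14 — not better.
Only Firm 1 has a strictly profitable deviation.

Firm 1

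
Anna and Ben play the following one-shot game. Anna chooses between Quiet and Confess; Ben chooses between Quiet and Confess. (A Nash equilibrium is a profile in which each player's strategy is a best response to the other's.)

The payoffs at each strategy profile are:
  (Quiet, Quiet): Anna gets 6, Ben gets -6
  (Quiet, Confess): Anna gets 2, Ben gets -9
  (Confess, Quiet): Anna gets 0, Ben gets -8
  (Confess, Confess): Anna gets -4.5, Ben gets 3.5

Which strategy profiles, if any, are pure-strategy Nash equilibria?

(Quiet, Quiet)

(Quiet, Quiet): Anna gets 6 ≥ 0 from Confess, and Ben gets -6 ≥ -9 from Confess — Nash equilibrium.
(Quiet, Confess): Ben prefers Quiet (-6 > -9) — not an equilibrium.
(Confess, Quiet): Anna prefers Quiet (6 > 0); Ben prefers Confess (3.5 > -8) — not an equilibrium.
(Confess, Confess): Anna prefers Quiet (2 > -4.5) — not an equilibrium.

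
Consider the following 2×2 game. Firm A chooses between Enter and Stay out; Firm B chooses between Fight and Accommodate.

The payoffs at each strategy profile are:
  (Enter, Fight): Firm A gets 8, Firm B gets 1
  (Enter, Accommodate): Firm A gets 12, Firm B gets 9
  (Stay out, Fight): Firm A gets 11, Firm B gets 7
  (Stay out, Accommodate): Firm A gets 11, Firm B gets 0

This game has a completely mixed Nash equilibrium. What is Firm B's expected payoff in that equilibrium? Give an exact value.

21/5

First find p, the probability Firm A plays Enter, from Firm B's indifference between Fight and Accommodate: p + 7(1−p) = 9p, giving p = 7/15.
Since Firm B is indifferent in equilibrium, Firm B's expected payoff equals the payoff from either column against (7/15, 8/15). Using Fight: (7/15) + 7(8/15) = 21/5.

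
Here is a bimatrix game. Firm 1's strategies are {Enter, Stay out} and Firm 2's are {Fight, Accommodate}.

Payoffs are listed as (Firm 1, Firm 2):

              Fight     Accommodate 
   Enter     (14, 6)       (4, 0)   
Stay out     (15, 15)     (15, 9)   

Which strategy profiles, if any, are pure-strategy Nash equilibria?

(Enter, Fight): Firm 1 prefers Stay out (15 > 14) — not an equilibrium.
(Enter, Accommodate): Firm 1 prefers Stay out (15 > 4); Firm 2 prefers Fight (6 > 0) — not an equilibrium.
(Stay out, Fight): Firm 1 gets 15 ≥ 14 from Enter, and Firm 2 gets 15 ≥ 9 from Accommodate — Nash equilibrium.
(Stay out, Accommodate): Firm 2 prefers Fight (15 > 9) — not an equilibrium.

(Stay out, Fight)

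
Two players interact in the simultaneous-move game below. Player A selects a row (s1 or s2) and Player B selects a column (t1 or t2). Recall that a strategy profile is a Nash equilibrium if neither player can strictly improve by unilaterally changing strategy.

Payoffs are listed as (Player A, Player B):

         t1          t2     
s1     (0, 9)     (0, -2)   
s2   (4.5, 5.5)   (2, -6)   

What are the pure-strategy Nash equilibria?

(s1, t1): Player A prefers s2 (4.5 > 0) — not an equilibrium.
(s1, t2): Player A prefers s2 (2 > 0); Player B prefers t1 (9 > -2) — not an equilibrium.
(s2, t1): Player A gets 4.5 ≥ 0 from s1, and Player B gets 5.5 ≥ -6 from t2 — Nash equilibrium.
(s2, t2): Player B prefers t1 (5.5 > -6) — not an equilibrium.

(s2, t1)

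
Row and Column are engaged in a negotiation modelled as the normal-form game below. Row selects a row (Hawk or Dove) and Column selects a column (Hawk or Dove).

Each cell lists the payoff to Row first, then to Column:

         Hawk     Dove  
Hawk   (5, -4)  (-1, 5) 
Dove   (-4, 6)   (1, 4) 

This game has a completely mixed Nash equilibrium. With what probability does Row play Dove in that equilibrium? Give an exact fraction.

Let p be the probability that Row plays Hawk. In a completely mixed equilibrium, Column must be indifferent between Hawk and Dove.
Column's expected payoff from Hawk is −4p + 6(1−p); from Dove it is 5p + 4(1−p).
Setting these equal: −10p + 6 = p + 4, so p = 2/11.
Therefore Row plays Dove with probability 1 − 2/11 = 9/11.

9/11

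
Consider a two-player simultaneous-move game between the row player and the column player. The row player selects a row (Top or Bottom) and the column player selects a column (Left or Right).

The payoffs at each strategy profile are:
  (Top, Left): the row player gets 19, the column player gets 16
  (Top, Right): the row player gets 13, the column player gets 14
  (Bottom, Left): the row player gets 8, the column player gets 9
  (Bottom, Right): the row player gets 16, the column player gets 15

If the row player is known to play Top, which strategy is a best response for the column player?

Left

Against Top, the column player earns 16 from Left and 14 from Right.
So Left is the best response.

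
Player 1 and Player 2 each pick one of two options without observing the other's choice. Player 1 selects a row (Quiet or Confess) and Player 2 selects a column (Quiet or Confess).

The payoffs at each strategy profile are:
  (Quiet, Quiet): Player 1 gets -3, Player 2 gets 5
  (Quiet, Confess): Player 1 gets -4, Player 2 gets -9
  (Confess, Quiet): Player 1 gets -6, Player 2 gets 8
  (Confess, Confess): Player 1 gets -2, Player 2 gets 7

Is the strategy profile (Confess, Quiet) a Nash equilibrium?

At (Confess, Quiet), Player 1 earns -6; switching to Quiet would give -3, so Player 1 would deviate.
Player 2 earns 8; switching to Confess would give 7, so Player 2 has no profitable deviation.
Since at least one player can profitably deviate, this is not a Nash equilibrium.

No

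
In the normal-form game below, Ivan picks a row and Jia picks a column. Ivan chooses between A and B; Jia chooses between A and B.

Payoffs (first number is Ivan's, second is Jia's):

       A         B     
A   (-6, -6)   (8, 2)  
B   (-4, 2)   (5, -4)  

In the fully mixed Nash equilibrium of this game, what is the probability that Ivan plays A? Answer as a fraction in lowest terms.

3/7

Let r be the probability that Ivan plays A. In a completely mixed equilibrium, Jia must be indifferent between A and B.
Jia's expected payoff from A is −6r + 2(1−r); from B it is 2r − 4(1−r).
Setting these equal: −8r + 2 = 6r − 4, so r = 3/7.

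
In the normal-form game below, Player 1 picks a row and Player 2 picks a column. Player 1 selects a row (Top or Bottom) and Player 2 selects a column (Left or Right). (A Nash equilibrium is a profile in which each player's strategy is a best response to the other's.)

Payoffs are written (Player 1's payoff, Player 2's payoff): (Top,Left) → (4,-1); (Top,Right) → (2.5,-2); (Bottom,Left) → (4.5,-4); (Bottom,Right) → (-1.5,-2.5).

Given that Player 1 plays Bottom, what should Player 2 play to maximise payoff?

Right

Against Bottom, Player 2 earns -4 from Left and -2.5 from Right.
So Right is the best response.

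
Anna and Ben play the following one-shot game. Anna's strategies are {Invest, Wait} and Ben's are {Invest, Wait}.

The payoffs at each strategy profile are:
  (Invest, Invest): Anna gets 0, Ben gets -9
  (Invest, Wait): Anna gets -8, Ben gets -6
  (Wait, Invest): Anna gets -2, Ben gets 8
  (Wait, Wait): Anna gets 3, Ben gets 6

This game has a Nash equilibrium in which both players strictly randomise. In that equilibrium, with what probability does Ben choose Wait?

2/13

Let q be the probability that Ben plays Invest. In a completely mixed equilibrium, Anna must be indifferent between Invest and Wait.
Anna's expected payoff from Invest is −8(1−q); from Wait it is −2q + 3(1−q).
Setting these equal: 8q − 8 = −5q + 3, so q = 11/13.
Therefore Ben plays Wait with probability 1 − 11/13 = 2/13.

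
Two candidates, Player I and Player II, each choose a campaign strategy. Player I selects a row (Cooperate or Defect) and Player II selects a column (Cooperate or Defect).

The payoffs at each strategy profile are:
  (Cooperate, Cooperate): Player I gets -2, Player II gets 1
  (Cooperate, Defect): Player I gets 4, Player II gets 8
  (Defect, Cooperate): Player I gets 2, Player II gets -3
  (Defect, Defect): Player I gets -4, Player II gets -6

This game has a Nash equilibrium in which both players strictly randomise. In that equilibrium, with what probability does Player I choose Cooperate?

Let r be the probability that Player I plays Cooperate. In a completely mixed equilibrium, Player II must be indifferent between Cooperate and Defect.
Player II's expected payoff from Cooperate is r − 3(1−r); from Defect it is 8r − 6(1−r).
Setting these equal: 4r − 3 = 14r − 6, so r = 3/10.

3/10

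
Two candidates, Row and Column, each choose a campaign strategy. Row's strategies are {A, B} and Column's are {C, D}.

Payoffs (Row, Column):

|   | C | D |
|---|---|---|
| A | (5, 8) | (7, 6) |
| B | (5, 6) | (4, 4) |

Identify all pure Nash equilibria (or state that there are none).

(A, C) and (B, C)

(A, C): Row gets 5 ≥ 5 from B, and Column gets 8 ≥ 6 from D — Nash equilibrium.
(A, D): Column prefers C (8 > 6) — not an equilibrium.
(B, C): Row gets 5 ≥ 5 from A, and Column gets 6 ≥ 4 from D — Nash equilibrium.
(B, D): Row prefers A (7 > 4); Column prefers C (6 > 4) — not an equilibrium.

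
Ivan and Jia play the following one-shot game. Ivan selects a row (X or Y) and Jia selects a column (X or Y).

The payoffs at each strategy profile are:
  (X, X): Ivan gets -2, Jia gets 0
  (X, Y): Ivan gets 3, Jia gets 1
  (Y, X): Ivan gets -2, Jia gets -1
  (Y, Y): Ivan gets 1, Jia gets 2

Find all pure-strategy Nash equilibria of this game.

(X, X): Jia prefers Y (1 > 0) — not an equilibrium.
(X, Y): Ivan gets 3 ≥ 1 from Y, and Jia gets 1 ≥ 0 from X — Nash equilibrium.
(Y, X): Jia prefers Y (2 > -1) — not an equilibrium.
(Y, Y): Ivan prefers X (3 > 1) — not an equilibrium.

(X, Y)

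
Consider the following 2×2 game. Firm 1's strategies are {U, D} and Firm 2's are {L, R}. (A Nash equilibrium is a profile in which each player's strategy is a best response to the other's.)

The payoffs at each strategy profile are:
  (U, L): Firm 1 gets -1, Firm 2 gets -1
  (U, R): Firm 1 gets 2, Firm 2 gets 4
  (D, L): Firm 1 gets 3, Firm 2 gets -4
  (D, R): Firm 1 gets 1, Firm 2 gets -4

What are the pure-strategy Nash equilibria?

(U, L): Firm 1 prefers D (3 > -1); Firm 2 prefers R (4 > -1) — not an equilibrium.
(U, R): Firm 1 gets 2 ≥ 1 from D, and Firm 2 gets 4 ≥ -1 from L — Nash equilibrium.
(D, L): Firm 1 gets 3 ≥ -1 from U, and Firm 2 gets -4 ≥ -4 from R — Nash equilibrium.
(D, R): Firm 1 prefers U (2 > 1) — not an equilibrium.

(U, R) and (D, L)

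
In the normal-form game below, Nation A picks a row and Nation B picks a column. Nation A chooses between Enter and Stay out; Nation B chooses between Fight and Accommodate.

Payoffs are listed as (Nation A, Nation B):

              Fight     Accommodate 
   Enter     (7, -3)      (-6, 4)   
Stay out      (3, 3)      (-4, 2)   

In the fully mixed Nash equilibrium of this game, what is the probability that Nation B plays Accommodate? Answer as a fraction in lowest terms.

Let c be the probability that Nation B plays Fight. In a completely mixed equilibrium, Nation A must be indifferent between Enter and Stay out.
Nation A's expected payoff from Enter is 7c − 6(1−c); from Stay out it is 3c − 4(1−c).
Setting these equal: 13c − 6 = 7c − 4, so c = 1/3.
Therefore Nation B plays Accommodate with probability 1 − 1/3 = 2/3.

2/3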